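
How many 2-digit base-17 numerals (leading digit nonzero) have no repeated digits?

The leading digit has 16 choices (anything but zero); the next has 16 (anything but the first), then 15, and so on, one fewer each time.
Total: 16 x 16.

Final answer: 256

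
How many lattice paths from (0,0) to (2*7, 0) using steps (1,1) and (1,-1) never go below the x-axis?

Total monotonic paths to (7,7): C(14,7) = 3432.
Paths that cross above y=x (reflection bijection): C(14,8) = 3003.
Valid Dyck paths: 3432 - 3003.
(These counts are the Catalan numbers.)

Final answer: C_{7} = 429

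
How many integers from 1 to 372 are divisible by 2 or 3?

Multiples of 2: 186. Multiples of 3: 124. Of both (lcm=6): 62.
By inclusion-exclusion: 186 + 124 - 62.

Final answer: 248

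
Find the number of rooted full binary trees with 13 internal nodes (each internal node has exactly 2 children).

This is a standard Catalan-number count: the answer is C_n. Here n = 13.
Using C_0 = 1 and C_(k+1) = C_k x 2(2k+1)/(k+2), build up term by term: C_1=1, C_2=2, C_3=5, C_4=14, C_5=42, C_6=132, C_7=429, C_8=1430, C_9=4862, C_10=16796, C_11=58786, C_12=208012, C_13=742900.

Final answer: C_{13} = 742900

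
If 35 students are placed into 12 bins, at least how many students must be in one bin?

By the pigeonhole principle: ceiling(35/12).

Final answer: 3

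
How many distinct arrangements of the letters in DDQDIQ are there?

Letters (D:3, I:1, Q:2). Total letters: 6.
Permutations = 6!/(3! x 2!).

Final answer: 60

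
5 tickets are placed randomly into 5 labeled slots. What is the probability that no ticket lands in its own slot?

D(n) = (n-1)(D(n-1) + D(n-2)), D(0)=1, D(1)=0.
Building up: D(2)=1, D(3)=2, D(4)=9, D(5)=44.
Total arrangements: 5! = 120.
Probability = D(5)/5! = 11/30.

Final answer: D(5)/5! = 44/120 = 0.366667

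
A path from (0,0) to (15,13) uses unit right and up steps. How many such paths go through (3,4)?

Paths (0,0)->(3,4): C(7,4) = 35.
Paths (3,4)->(15,13): C(21,9) = 293930.
By multiplication principle: 35 x 293930.

Final answer: 10287550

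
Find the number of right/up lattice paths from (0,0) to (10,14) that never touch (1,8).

Total paths to (10,14): C(24,14) = 1961256.
Paths through (1,8): C(9,8) x C(15,6) = 45045.
Avoiding (1,8): 1961256 - 45045.

Final answer: 1916211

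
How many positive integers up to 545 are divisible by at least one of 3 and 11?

Multiples of 3: 181. Multiples of 11: 49. Of both (lcm=33): 16.
By inclusion-exclusion: 181 + 49 - 16.

Final answer: 214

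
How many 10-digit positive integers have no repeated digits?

First digit: 9 (not 0). Second: 9 (not first). Third: 8, etc.
Total: 9 x 9 x 8 x 7 x 6 x 5 x 4 x 3 x 2 x 1.

Final answer: 3265920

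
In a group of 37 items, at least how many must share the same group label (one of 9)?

There are 9 possible values for group label (one of 9). With 37 items and 9 categories, by pigeonhole: ceiling(37/9).

Final answer: 5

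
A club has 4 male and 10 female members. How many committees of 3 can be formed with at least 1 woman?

Sum over valid woman counts:
C(10,1)C(4,2) = 60
C(10,2)C(4,1) = 180
C(10,3)C(4,0) = 120
Total: 60 + 180 + 120.

Final answer: 360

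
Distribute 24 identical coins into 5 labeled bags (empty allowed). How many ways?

Stars and bars: C(n+k-1, k-1) = C(28,4).

Final answer: C(28,4) = 20475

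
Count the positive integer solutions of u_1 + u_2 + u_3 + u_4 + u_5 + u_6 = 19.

Substitute u'_i = u_i - 1 (so u'_i >= 0). Then sum u'_i = 19 - 6 = 13.
Stars and bars: C(13+6-1, 6-1) = C(18,5).

Final answer: C(18,5) = 8568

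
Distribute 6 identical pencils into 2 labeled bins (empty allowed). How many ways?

Stars and bars: C(n+k-1, k-1) = C(7,1).

Final answer: C(7,1) = 7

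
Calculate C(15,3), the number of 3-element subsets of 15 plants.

C(15,3) = 15!/(3! x 12!).

Final answer: \binom{15}{3} = 455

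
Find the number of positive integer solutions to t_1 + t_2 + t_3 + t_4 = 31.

Substitute t'_i = t_i - 1 (so t'_i >= 0). Then sum t'_i = 31 - 4 = 27.
Stars and bars: C(27+4-1, 4-1) = C(30,3).

Final answer: C(30,3) = 4060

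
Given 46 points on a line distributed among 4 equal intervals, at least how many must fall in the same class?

By pigeonhole with 46 objects and 4 categories: ceiling(46/4).

Final answer: 12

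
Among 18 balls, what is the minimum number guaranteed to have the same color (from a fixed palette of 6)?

There are 6 possible values for color (from a fixed palette of 6). With 18 balls and 6 categories, by pigeonhole: ceiling(18/6).

Final answer: 3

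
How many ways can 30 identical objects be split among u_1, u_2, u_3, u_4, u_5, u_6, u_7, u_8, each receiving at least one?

Substitute u'_i = u_i - 1 (so u'_i >= 0). Then sum u'_i = 30 - 8 = 22.
Stars and bars: C(22+8-1, 8-1) = C(29,7).

Final answer: C(29,7) = 1560780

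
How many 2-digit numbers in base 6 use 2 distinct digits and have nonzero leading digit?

The leading digit has 5 choices (anything but zero); the next has 5 (anything but the first), then 4, and so on, one fewer each time.
Total: 5 x 5.

Final answer: 25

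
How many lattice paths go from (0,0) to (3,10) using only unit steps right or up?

Each path has 3 right steps and 10 up steps in some order (13 steps total).
Choose which 10 of the 13 steps are up: C(13,10).

Final answer: C(13,10) = 286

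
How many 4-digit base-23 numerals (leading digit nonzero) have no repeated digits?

The leading digit has 22 choices (anything but zero); the next has 22 (anything but the first), then 21, and so on, one fewer each time.
Total: 22 x 22 x 21 x 20.

Final answer: 203280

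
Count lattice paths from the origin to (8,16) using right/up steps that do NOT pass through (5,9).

Total paths to (8,16): C(24,16) = 735471.
Paths through (5,9): C(14,9) x C(10,7) = 240240.
Avoiding (5,9): 735471 - 240240.

Final answer: 495231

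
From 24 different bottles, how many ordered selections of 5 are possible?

P(24,5) = 24!/(24-5)! = 24!/19!.

Final answer: P(24,5) = 5100480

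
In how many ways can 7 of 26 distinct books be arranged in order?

P(26,7) = 26!/(26-7)! = 26!/19!.

Final answer: P(26,7) = 3315312000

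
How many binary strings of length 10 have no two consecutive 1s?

Classify by the final bit: ...0 gives a(n-1) strings, ...01 gives a(n-2) strings. Thus a(n) = a(n-1) + a(n-2) with a(1)=2, a(2)=3.
Iterating the recurrence: a(1)=2, a(2)=3, a(3)=5, a(4)=8, a(5)=13, a(6)=21, a(7)=34, a(8)=55, a(9)=89, a(10)=144.

Final answer: 144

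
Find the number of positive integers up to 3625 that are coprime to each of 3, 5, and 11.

|div by 3|=1208, |div by 5|=725, |div by 11|=329.
|div by 3&5|=241, |div by 3&11|=109, |div by 5&11|=65, |div by all|=21.
By inclusion-exclusion, divisible by at least one: 1208+725+329-241-109-65+21 = 1868.
Not divisible by any: 3625 - 1868.

Final answer: 1757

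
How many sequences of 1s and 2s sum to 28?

Let f(n) be the number of climbs. Removing the last move (1 or 2 steps) gives f(n) = f(n-1) + f(n-2); base cases f(1)=1, f(2)=2.
Computing successive values: f(1)=1, f(2)=2, f(3)=3, f(4)=5, f(5)=8, f(6)=13, f(7)=21, f(8)=34, f(9)=55, f(10)=89, f(11)=144, f(12)=233, f(13)=377, f(14)=610, f(15)=987, f(16)=1597, f(17)=2584, f(18)=4181, f(19)=6765, f(20)=10946, f(21)=17711, f(22)=28657, f(23)=46368, f(24)=75025, f(25)=121393, f(26)=196418, f(27)=317811, f(28)=514229.

Final answer: 514229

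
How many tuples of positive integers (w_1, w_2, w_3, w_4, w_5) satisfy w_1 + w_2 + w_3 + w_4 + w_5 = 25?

Substitute w'_i = w_i - 1 (so w'_i >= 0). Then sum w'_i = 25 - 5 = 20.
Stars and bars: C(20+5-1, 5-1) = C(24,4).

Final answer: C(24,4) = 10626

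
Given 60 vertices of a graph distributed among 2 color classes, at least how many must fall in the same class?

By pigeonhole with 60 objects and 2 categories: ceiling(60/2).

Final answer: 30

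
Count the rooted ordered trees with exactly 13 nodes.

The structures are counted by the Catalan number C_n. Here n = 13 - 1 = 12.
Using C_0 = 1 and C_(k+1) = C_k x 2(2k+1)/(k+2), build up term by term: C_1=1, C_2=2, C_3=5, C_4=14, C_5=42, C_6=132, C_7=429, C_8=1430, C_9=4862, C_10=16796, C_11=58786, C_12=208012.

Final answer: C_{12} = 208012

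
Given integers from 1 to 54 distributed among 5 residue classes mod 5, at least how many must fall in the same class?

By pigeonhole with 54 objects and 5 categories: ceiling(54/5).

Final answer: 11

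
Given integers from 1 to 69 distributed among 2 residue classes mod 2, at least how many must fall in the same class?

By pigeonhole with 69 objects and 2 categories: ceiling(69/2).

Final answer: 35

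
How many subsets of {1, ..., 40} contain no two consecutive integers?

Let a(n) count such subsets of {1, ..., n}. Either n is excluded (a(n-1) ways) or n is included, forcing n-1 out (a(n-2) ways), so a(n) = a(n-1) + a(n-2) with a(1)=2, a(2)=3.
Computing successive values: a(1)=2, a(2)=3, a(3)=5, a(4)=8, a(5)=13, a(6)=21, a(7)=34, a(8)=55, a(9)=89, a(10)=144, a(11)=233, a(12)=377, a(13)=610, a(14)=987, a(15)=1597, a(16)=2584, a(17)=4181, a(18)=6765, a(19)=10946, a(20)=17711, a(21)=28657, a(22)=46368, a(23)=75025, a(24)=121393, a(25)=196418, a(26)=317811, a(27)=514229, a(28)=832040, a(29)=1346269, a(30)=2178309, a(31)=3524578, a(32)=5702887, a(33)=9227465, a(34)=14930352, a(35)=24157817, a(36)=39088169, a(37)=63245986, a(38)=102334155, a(39)=165580141, a(40)=267914296.

Final answer: 267914296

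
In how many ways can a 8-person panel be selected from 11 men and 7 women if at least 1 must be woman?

Sum over valid woman counts:
C(7,1)C(11,7) = 2310
C(7,2)C(11,6) = 9702
C(7,3)C(11,5) = 16170
C(7,4)C(11,4) = 11550
C(7,5)C(11,3) = 3465
C(7,6)C(11,2) = 385
C(7,7)C(11,1) = 11
Total: 2310 + 9702 + 16170 + 11550 + 3465 + 385 + 11.

Final answer: 43593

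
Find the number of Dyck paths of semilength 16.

Total monotonic paths to (16,16): C(32,16) = 601080390.
A path is bad iff it touches y = x + 1; reflecting its initial segment maps bad paths bijectively onto all paths to (15,17), of which there are C(32,17) = 565722720.
Valid Dyck paths: 601080390 - 565722720.
(Check: C(32,16) - C(32,17) = C(32,16)/17, the Catalan number C_{16}.)

Final answer: C_{16} = 35357670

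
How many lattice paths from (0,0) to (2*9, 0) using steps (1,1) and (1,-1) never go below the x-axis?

Total monotonic paths to (9,9): C(18,9) = 48620.
Paths that cross above y=x (reflection bijection): C(18,10) = 43758.
Valid Dyck paths: 48620 - 43758.
(This is the Catalan number C_{9}.)

Final answer: C_{9} = 4862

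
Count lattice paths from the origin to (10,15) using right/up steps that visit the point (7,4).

Paths (0,0)->(7,4): C(11,4) = 330.
Paths (7,4)->(10,15): C(14,11) = 364.
By multiplication principle: 330 x 364.

Final answer: 120120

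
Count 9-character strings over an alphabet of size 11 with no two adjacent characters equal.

First character: 11 choices. Each subsequent: 10 choices (must differ from the previous one).
Total: 11 x 10^8.

Final answer: 11 x 10^{8} = 1100000000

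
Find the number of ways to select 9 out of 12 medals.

C(12,9) = 12!/(9! x 3!).

Final answer: \binom{12}{9} = 220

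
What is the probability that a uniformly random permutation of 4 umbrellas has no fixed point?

D(n) = (n-1)(D(n-1) + D(n-2)), D(0)=1, D(1)=0.
Building up: D(2)=1, D(3)=2, D(4)=9.
Total arrangements: 4! = 24.
Probability = D(4)/4! = 3/8.

Final answer: D(4)/4! = 9/24 = 0.375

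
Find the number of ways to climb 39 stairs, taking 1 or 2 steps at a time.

Let f(n) count the ways. The last step is size 1 or 2, so f(n) = f(n-1) + f(n-2) with f(1)=1, f(2)=2.
Computing successive values: f(1)=1, f(2)=2, f(3)=3, f(4)=5, f(5)=8, f(6)=13, f(7)=21, f(8)=34, f(9)=55, f(10)=89, f(11)=144, f(12)=233, f(13)=377, f(14)=610, f(15)=987, f(16)=1597, f(17)=2584, f(18)=4181, f(19)=6765, f(20)=10946, f(21)=17711, f(22)=28657, f(23)=46368, f(24)=75025, f(25)=121393, f(26)=196418, f(27)=317811, f(28)=514229, f(29)=832040, f(30)=1346269, f(31)=2178309, f(32)=3524578, f(33)=5702887, f(34)=9227465, f(35)=14930352, f(36)=24157817, f(37)=39088169, f(38)=63245986, f(39)=102334155.

Final answer: 102334155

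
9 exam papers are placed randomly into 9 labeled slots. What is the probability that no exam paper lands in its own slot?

D(n) = (n-1)(D(n-1) + D(n-2)), D(0)=1, D(1)=0.
Building up: D(2)=1, D(3)=2, D(4)=9, D(5)=44, D(6)=265, D(7)=1854, D(8)=14833, D(9)=133496.
Total arrangements: 9! = 362880.
Probability = D(9)/9! = 16687/45360.

Final answer: D(9)/9! = 133496/362880 = 0.367879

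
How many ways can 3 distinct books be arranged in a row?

The number of ways to arrange 3 distinct objects is 3!.

Final answer: 3! = 6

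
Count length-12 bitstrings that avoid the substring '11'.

Classify by the final bit: ...0 gives a(n-1) strings, ...01 gives a(n-2) strings. Thus a(n) = a(n-1) + a(n-2) with a(1)=2, a(2)=3.
Computing successive values: a(1)=2, a(2)=3, a(3)=5, a(4)=8, a(5)=13, a(6)=21, a(7)=34, a(8)=55, a(9)=89, a(10)=144, a(11)=233, a(12)=377.

Final answer: 377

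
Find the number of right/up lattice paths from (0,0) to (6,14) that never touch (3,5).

Total paths to (6,14): C(20,14) = 38760.
Paths through (3,5): C(8,5) x C(12,9) = 12320.
Avoiding (3,5): 38760 - 12320.

Final answer: 26440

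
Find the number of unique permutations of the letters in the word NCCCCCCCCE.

Letters (C:8, E:1, N:1). Total letters: 10.
Permutations = 10!/(8!).

Final answer: 90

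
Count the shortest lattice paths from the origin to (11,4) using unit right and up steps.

Each path has 11 right steps and 4 up steps in some order (15 steps total).
Choose which 4 of the 15 steps are up: C(15,4).

Final answer: C(15,4) = 1365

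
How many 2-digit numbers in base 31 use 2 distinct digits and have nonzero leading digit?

The leading digit has 30 choices (anything but zero); the next has 30 (anything but the first), then 29, and so on, one fewer each time.
Total: 30 x 30.

Final answer: 900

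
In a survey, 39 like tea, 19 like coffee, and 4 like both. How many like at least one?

|A union B| = |A| + |B| - |A intersect B| = 39 + 19 - 4.

Final answer: 54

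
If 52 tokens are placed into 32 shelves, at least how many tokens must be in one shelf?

By the pigeonhole principle: ceiling(52/32).

Final answer: 2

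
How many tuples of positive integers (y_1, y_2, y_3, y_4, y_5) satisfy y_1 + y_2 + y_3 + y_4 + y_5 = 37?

Substitute y'_i = y_i - 1 (so y'_i >= 0). Then sum y'_i = 37 - 5 = 32.
Stars and bars: C(32+5-1, 5-1) = C(36,4).

Final answer: C(36,4) = 58905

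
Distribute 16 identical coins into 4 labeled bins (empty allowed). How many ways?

Stars and bars: C(n+k-1, k-1) = C(19,3).

Final answer: C(19,3) = 969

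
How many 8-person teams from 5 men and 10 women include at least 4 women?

Sum over valid woman counts:
C(10,4)C(5,4) = 1050
C(10,5)C(5,3) = 2520
C(10,6)C(5,2) = 2100
C(10,7)C(5,1) = 600
C(10,8)C(5,0) = 45
Total: 1050 + 2520 + 2100 + 600 + 45.

Final answer: 6315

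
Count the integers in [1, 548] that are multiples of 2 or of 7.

Multiples of 2: 274. Multiples of 7: 78. Of both (lcm=14): 39.
By inclusion-exclusion: 274 + 78 - 39.

Final answer: 313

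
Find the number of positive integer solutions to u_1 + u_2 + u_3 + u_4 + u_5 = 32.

Substitute u'_i = u_i - 1 (so u'_i >= 0). Then sum u'_i = 32 - 5 = 27.
Stars and bars: C(27+5-1, 5-1) = C(31,4).

Final answer: C(31,4) = 31465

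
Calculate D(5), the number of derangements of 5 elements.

Derangements satisfy D(n) = (n-1)(D(n-1) + D(n-2)), starting from D(0)=1, D(1)=0.
Building up: D(2)=1, D(3)=2, D(4)=9.
D(5) = 4 x (D(4) + D(3)) = 4 x (9 + 2).

Final answer: D(5) = 44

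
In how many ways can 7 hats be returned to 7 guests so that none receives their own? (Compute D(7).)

D(n) = (n-1)(D(n-1) + D(n-2)), D(0)=1, D(1)=0.
D(2) = 1 x (0 + 1) = 1
D(3) = 2 x (1 + 0) = 2
D(4) = 3 x (2 + 1) = 9
D(5) = 4 x (9 + 2) = 44
D(6) = 5 x (44 + 9) = 265
D(7) = 6 x (D(6) + D(5)) = 6 x (265 + 44)

Final answer: D(7) = 1854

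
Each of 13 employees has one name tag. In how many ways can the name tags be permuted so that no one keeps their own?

Use the recurrence D(n) = (n-1)(D(n-1) + D(n-2)) with D(0)=1, D(1)=0.
D(2) = 1 x (0 + 1) = 1
D(3) = 2 x (1 + 0) = 2
D(4) = 3 x (2 + 1) = 9
D(5) = 4 x (9 + 2) = 44
D(6) = 5 x (44 + 9) = 265
D(7) = 6 x (265 + 44) = 1854
D(8) = 7 x (1854 + 265) = 14833
D(9) = 8 x (14833 + 1854) = 133496
D(10) = 9 x (133496 + 14833) = 1334961
D(11) = 10 x (1334961 + 133496) = 14684570
D(12) = 11 x (14684570 + 1334961) = 176214841
D(13) = 12 x (D(12) + D(11)) = 12 x (176214841 + 14684570)

Final answer: D(13) = 2290792932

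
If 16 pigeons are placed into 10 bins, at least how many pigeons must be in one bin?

By the pigeonhole principle: ceiling(16/10).

Final answer: 2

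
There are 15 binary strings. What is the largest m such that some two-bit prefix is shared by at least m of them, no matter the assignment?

There are 4 possible values for two-bit prefix. With 15 binary strings and 4 categories, by pigeonhole: ceiling(15/4).

Final answer: 4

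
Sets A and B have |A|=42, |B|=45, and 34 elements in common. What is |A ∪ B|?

|A union B| = |A| + |B| - |A intersect B| = 42 + 45 - 34.

Final answer: 53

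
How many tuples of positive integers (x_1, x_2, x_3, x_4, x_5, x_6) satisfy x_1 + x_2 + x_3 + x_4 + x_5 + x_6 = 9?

Substitute x'_i = x_i - 1 (so x'_i >= 0). Then sum x'_i = 9 - 6 = 3.
Stars and bars: C(3+6-1, 6-1) = C(8,5).

Final answer: C(8,5) = 56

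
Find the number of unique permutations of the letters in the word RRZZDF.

Letters (D:1, F:1, R:2, Z:2). Total letters: 6.
Permutations = 6!/(2! x 2!).

Final answer: 180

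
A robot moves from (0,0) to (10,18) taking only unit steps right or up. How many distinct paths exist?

Each path has 10 right steps and 18 up steps in some order (28 steps total).
Choose which 18 of the 28 steps are up: C(28,18).

Final answer: C(28,18) = 13123110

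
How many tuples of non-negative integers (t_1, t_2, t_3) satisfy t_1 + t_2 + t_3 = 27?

Stars and bars with 27 stars and 2 bars:
C(27+3-1, 3-1) = C(29,2).

Final answer: C(29,2) = 406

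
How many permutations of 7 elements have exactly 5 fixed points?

Choose which 5 elements are fixed: C(7,5) = 21.
Derange the remaining 2 using D(j) = (j-1)(D(j-1) + D(j-2)), D(0)=1, D(1)=0: D(2)=1.
Total: 21 x 1.

Final answer: C(7,5) D(2) = 21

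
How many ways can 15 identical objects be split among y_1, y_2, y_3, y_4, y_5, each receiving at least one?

Substitute y'_i = y_i - 1 (so y'_i >= 0). Then sum y'_i = 15 - 5 = 10.
Stars and bars: C(10+5-1, 5-1) = C(14,4).

Final answer: C(14,4) = 1001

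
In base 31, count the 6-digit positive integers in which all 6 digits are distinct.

The leading digit has 30 choices (anything but zero); the next has 30 (anything but the first), then 29, and so on, one fewer each time.
Total: 30 x 30 x 29 x 28 x 27 x 26.

Final answer: 513021600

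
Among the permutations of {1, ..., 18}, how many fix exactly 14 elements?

Choose which 14 elements are fixed: C(18,14) = 3060.
Derange the remaining 4 using D(j) = (j-1)(D(j-1) + D(j-2)), D(0)=1, D(1)=0: D(2)=1, D(3)=2, D(4)=9.
Total: 3060 x 9.

Final answer: C(18,14) D(4) = 27540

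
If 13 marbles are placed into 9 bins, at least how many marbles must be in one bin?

By the pigeonhole principle: ceiling(13/9).

Final answer: 2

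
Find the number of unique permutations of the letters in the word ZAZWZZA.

Letters (A:2, W:1, Z:4). Total letters: 7.
Permutations = 7!/(4! x 2!).

Final answer: 105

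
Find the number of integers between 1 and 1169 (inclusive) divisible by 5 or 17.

Multiples of 5: 233. Multiples of 17: 68. Of both (lcm=85): 13.
By inclusion-exclusion: 233 + 68 - 13.

Final answer: 288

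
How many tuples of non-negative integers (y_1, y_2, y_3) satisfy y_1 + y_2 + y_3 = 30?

Stars and bars with 30 stars and 2 bars:
C(30+3-1, 3-1) = C(32,2).

Final answer: C(32,2) = 496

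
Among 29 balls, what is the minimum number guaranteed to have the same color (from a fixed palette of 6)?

There are 6 possible values for color (from a fixed palette of 6). With 29 balls and 6 categories, by pigeonhole: ceiling(29/6).

Final answer: 5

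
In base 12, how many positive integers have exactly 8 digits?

These are the integers in [12^7, 12^8), so the count is 12^8 - 12^7 = 11 x 12^7.

Final answer: 394149888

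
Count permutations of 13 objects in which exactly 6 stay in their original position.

Choose which 6 elements are fixed: C(13,6) = 1716.
Derange the remaining 7 using D(j) = (j-1)(D(j-1) + D(j-2)), D(0)=1, D(1)=0: D(2)=1, D(3)=2, D(4)=9, D(5)=44, D(6)=265, D(7)=1854.
Total: 1716 x 1854.

Final answer: C(13,6) D(7) = 3181464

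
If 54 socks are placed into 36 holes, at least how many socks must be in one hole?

By the pigeonhole principle: ceiling(54/36).

Final answer: 2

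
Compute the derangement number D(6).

Derangements satisfy D(n) = (n-1)(D(n-1) + D(n-2)), starting from D(0)=1, D(1)=0.
D(2) = 1 x (0 + 1) = 1
D(3) = 2 x (1 + 0) = 2
D(4) = 3 x (2 + 1) = 9
D(5) = 4 x (9 + 2) = 44
D(6) = 5 x (D(5) + D(4)) = 5 x (44 + 9)

Final answer: D(6) = 265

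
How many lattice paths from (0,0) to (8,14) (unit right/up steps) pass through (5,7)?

Paths (0,0)->(5,7): C(12,7) = 792.
Paths (5,7)->(8,14): C(10,7) = 120.
By multiplication principle: 792 x 120.

Final answer: 95040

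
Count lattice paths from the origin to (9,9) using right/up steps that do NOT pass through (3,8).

Total paths to (9,9): C(18,9) = 48620.
Paths through (3,8): C(11,8) x C(7,1) = 1155.
Avoiding (3,8): 48620 - 1155.

Final answer: 47465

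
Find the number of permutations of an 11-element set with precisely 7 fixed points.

Choose which 7 elements are fixed: C(11,7) = 330.
Derange the remaining 4 using D(j) = (j-1)(D(j-1) + D(j-2)), D(0)=1, D(1)=0: D(2)=1, D(3)=2, D(4)=9.
Total: 330 x 9.

Final answer: C(11,7) D(4) = 2970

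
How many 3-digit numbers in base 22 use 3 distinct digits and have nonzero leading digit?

The leading digit has 21 choices (anything but zero); the next has 21 (anything but the first), then 20, and so on, one fewer each time.
Total: 21 x 21 x 20.

Final answer: 8820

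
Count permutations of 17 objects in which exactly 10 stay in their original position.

Choose which 10 elements are fixed: C(17,10) = 19448.
Derange the remaining 7 using D(j) = (j-1)(D(j-1) + D(j-2)), D(0)=1, D(1)=0: D(2)=1, D(3)=2, D(4)=9, D(5)=44, D(6)=265, D(7)=1854.
Total: 19448 x 1854.

Final answer: C(17,10) D(7) = 36056592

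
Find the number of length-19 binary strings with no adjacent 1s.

Classify by the final bit: ...0 gives a(n-1) strings, ...01 gives a(n-2) strings. Thus a(n) = a(n-1) + a(n-2) with a(1)=2, a(2)=3.
Building up term by term: a(1)=2, a(2)=3, a(3)=5, a(4)=8, a(5)=13, a(6)=21, a(7)=34, a(8)=55, a(9)=89, a(10)=144, a(11)=233, a(12)=377, a(13)=610, a(14)=987, a(15)=1597, a(16)=2584, a(17)=4181, a(18)=6765, a(19)=10946.

Final answer: 10946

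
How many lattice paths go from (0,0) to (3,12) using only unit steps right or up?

Each path has 3 right steps and 12 up steps in some order (15 steps total).
Choose which 12 of the 15 steps are up: C(15,12).

Final answer: C(15,12) = 455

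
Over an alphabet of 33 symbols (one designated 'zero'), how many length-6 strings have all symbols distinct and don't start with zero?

First digit: 32 (nonzero). Second: 32 (not first). Third: 31, etc.
Total: 32 x 32 x 31 x 30 x 29 x 28.

Final answer: 773283840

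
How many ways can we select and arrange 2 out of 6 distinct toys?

P(6,2) = 6!/(6-2)! = 6!/4!.

Final answer: P(6,2) = 30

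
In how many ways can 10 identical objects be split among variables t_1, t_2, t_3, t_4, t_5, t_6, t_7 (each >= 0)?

Stars and bars with 10 stars and 6 bars:
C(10+7-1, 7-1) = C(16,6).

Final answer: C(16,6) = 8008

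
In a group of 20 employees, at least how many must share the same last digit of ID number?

There are 10 possible values for last digit of ID number. With 20 employees and 10 categories, by pigeonhole: ceiling(20/10).

Final answer: 2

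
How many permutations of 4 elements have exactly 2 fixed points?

Choose which 2 elements are fixed: C(4,2) = 6.
Derange the remaining 2 using D(j) = (j-1)(D(j-1) + D(j-2)), D(0)=1, D(1)=0: D(2)=1.
Total: 6 x 1.

Final answer: C(4,2) D(2) = 6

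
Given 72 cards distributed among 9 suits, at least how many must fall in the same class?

By pigeonhole with 72 objects and 9 categories: ceiling(72/9).

Final answer: 8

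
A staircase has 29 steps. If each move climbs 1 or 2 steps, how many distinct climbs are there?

Let f(n) be the number of climbs. Removing the last move (1 or 2 steps) gives f(n) = f(n-1) + f(n-2); base cases f(1)=1, f(2)=2.
Computing successive values: f(1)=1, f(2)=2, f(3)=3, f(4)=5, f(5)=8, f(6)=13, f(7)=21, f(8)=34, f(9)=55, f(10)=89, f(11)=144, f(12)=233, f(13)=377, f(14)=610, f(15)=987, f(16)=1597, f(17)=2584, f(18)=4181, f(19)=6765, f(20)=10946, f(21)=17711, f(22)=28657, f(23)=46368, f(24)=75025, f(25)=121393, f(26)=196418, f(27)=317811, f(28)=514229, f(29)=832040.

Final answer: 832040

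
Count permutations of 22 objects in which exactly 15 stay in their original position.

Choose which 15 elements are fixed: C(22,15) = 170544.
Derange the remaining 7 using D(j) = (j-1)(D(j-1) + D(j-2)), D(0)=1, D(1)=0: D(2)=1, D(3)=2, D(4)=9, D(5)=44, D(6)=265, D(7)=1854.
Total: 170544 x 1854.

Final answer: C(22,15) D(7) = 316188576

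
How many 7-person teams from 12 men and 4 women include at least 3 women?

Sum over valid woman counts:
C(4,3)C(12,4) = 1980
C(4,4)C(12,3) = 220
Total: 1980 + 220.

Final answer: 2200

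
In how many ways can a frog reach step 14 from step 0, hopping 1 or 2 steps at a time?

Let f(n) be the number of climbs. Removing the last move (1 or 2 steps) gives f(n) = f(n-1) + f(n-2); base cases f(1)=1, f(2)=2.
Building up term by term: f(1)=1, f(2)=2, f(3)=3, f(4)=5, f(5)=8, f(6)=13, f(7)=21, f(8)=34, f(9)=55, f(10)=89, f(11)=144, f(12)=233, f(13)=377, f(14)=610.

Final answer: 610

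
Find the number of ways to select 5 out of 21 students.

C(21,5) = 21!/(5! x (21-5)!).

Final answer: C(21,5) = 20349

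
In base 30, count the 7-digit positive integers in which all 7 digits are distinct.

First digit: 29 (nonzero). Second: 29 (not first). Third: 28, etc.
Total: 29 x 29 x 28 x 27 x 26 x 25 x 24.

Final answer: 9918417600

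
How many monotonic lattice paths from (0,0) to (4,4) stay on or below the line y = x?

Total monotonic paths to (4,4): C(8,4) = 70.
A path is bad iff it touches y = x + 1; reflecting its initial segment maps bad paths bijectively onto all paths to (3,5), of which there are C(8,5) = 56.
Valid Dyck paths: 70 - 56.
(Check: C(8,4) - C(8,5) = C(8,4)/5, the Catalan number C_{4}.)

Final answer: C_{4} = 14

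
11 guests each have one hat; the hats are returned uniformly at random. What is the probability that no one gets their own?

Derangements satisfy D(n) = (n-1)(D(n-1) + D(n-2)), starting from D(0)=1, D(1)=0.
Building up: D(2)=1, D(3)=2, D(4)=9, D(5)=44, D(6)=265, D(7)=1854, D(8)=14833, D(9)=133496, D(10)=1334961, D(11)=14684570.
Total arrangements: 11! = 39916800.
Probability = D(11)/11! = 1468457/3991680.

Final answer: D(11)/11! = 14684570/39916800 = 0.367879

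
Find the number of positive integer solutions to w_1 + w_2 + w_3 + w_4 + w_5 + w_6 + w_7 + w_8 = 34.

Substitute w'_i = w_i - 1 (so w'_i >= 0). Then sum w'_i = 34 - 8 = 26.
Stars and bars: C(26+8-1, 8-1) = C(33,7).

Final answer: C(33,7) = 4272048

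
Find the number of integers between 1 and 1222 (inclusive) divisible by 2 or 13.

Multiples of 2: 611. Multiples of 13: 94. Of both (lcm=26): 47.
By inclusion-exclusion: 611 + 94 - 47.

Final answer: 658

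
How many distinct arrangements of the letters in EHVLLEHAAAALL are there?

Letters (A:4, E:2, H:2, L:4, V:1). Total letters: 13.
Permutations = 13!/(4! x 4! x 2! x 2!).

Final answer: 2702700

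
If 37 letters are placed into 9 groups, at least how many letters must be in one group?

By the pigeonhole principle: ceiling(37/9).

Final answer: 5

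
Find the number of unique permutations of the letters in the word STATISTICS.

Letters (A:1, C:1, I:2, S:3, T:3). Total letters: 10.
Permutations = 10!/(3! x 3! x 2!).

Final answer: 50400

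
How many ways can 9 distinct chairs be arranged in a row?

The number of ways to arrange 9 distinct objects is 9!.

Final answer: 9! = 362880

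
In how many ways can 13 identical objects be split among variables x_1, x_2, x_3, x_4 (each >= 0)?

Stars and bars with 13 stars and 3 bars:
C(13+4-1, 4-1) = C(16,3).

Final answer: C(16,3) = 560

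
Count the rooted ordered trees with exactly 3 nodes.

This is counted by the nth Catalan number C_n. Here n = 3 - 1 = 2.
C_n = (2n)!/(n!(n+1)!), so C_{2} = 4!/(2! x 3!) = C(4,2)/3 = 6/3.

Final answer: C_{2} = 2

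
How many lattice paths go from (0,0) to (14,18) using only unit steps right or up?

Each path has 14 right steps and 18 up steps in some order (32 steps total).
Choose which 18 of the 32 steps are up: C(32,18).

Final answer: C(32,18) = 471435600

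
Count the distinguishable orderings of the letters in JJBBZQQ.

Letters (B:2, J:2, Q:2, Z:1). Total letters: 7.
Permutations = 7!/(2! x 2! x 2!).

Final answer: 630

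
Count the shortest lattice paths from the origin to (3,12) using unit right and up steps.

Each path has 3 right steps and 12 up steps in some order (15 steps total).
Choose which 12 of the 15 steps are up: C(15,12).

Final answer: C(15,12) = 455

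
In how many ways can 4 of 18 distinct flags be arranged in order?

P(18,4) = 18!/(18-4)! = 18!/14!.

Final answer: P(18,4) = 73440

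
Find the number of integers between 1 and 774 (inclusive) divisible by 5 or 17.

Multiples of 5: 154. Multiples of 17: 45. Of both (lcm=85): 9.
By inclusion-exclusion: 154 + 45 - 9.

Final answer: 190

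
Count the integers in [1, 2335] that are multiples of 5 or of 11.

Multiples of 5: 467. Multiples of 11: 212. Of both (lcm=55): 42.
By inclusion-exclusion: 467 + 212 - 42.

Final answer: 637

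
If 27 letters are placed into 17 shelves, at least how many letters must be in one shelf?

By the pigeonhole principle: ceiling(27/17).

Final answer: 2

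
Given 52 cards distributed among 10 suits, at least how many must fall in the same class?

By pigeonhole with 52 objects and 10 categories: ceiling(52/10).

Final answer: 6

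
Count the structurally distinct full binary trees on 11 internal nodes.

This is a standard Catalan-number count: the answer is C_n. Here n = 11.
C_n = C(2n,n) - C(2n,n+1), so C_{11} = C(22,11) - C(22,12) = 705432 - 646646.

Final answer: C_{11} = 58786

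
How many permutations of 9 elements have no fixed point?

Use the recurrence D(n) = (n-1)(D(n-1) + D(n-2)) with D(0)=1, D(1)=0.
Building up: D(2)=1, D(3)=2, D(4)=9, D(5)=44, D(6)=265, D(7)=1854, D(8)=14833.
D(9) = 8 x (D(8) + D(7)) = 8 x (14833 + 1854).

Final answer: D(9) = 133496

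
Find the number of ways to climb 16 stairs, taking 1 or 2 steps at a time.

Let f(n) be the number of climbs. Removing the last move (1 or 2 steps) gives f(n) = f(n-1) + f(n-2); base cases f(1)=1, f(2)=2.
Iterating the recurrence: f(1)=1, f(2)=2, f(3)=3, f(4)=5, f(5)=8, f(6)=13, f(7)=21, f(8)=34, f(9)=55, f(10)=89, f(11)=144, f(12)=233, f(13)=377, f(14)=610, f(15)=987, f(16)=1597.

Final answer: 1597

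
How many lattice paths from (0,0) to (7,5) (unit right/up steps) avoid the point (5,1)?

Total paths to (7,5): C(12,5) = 792.
Paths through (5,1): C(6,1) x C(6,4) = 90.
Avoiding (5,1): 792 - 90.

Final answer: 702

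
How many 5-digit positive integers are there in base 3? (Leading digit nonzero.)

In base 3, the leading digit has 2 choices (1..2); each of the remaining 4 digits has 3 choices.
Total: 2 x 3^4.

Final answer: 162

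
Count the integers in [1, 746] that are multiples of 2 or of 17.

Multiples of 2: 373. Multiples of 17: 43. Of both (lcm=34): 21.
By inclusion-exclusion: 373 + 43 - 21.

Final answer: 395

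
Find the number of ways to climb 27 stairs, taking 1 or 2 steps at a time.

Let f(n) be the number of climbs. Removing the last move (1 or 2 steps) gives f(n) = f(n-1) + f(n-2); base cases f(1)=1, f(2)=2.
Computing successive values: f(1)=1, f(2)=2, f(3)=3, f(4)=5, f(5)=8, f(6)=13, f(7)=21, f(8)=34, f(9)=55, f(10)=89, f(11)=144, f(12)=233, f(13)=377, f(14)=610, f(15)=987, f(16)=1597, f(17)=2584, f(18)=4181, f(19)=6765, f(20)=10946, f(21)=17711, f(22)=28657, f(23)=46368, f(24)=75025, f(25)=121393, f(26)=196418, f(27)=317811.

Final answer: 317811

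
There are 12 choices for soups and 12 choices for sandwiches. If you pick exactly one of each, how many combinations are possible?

By the multiplication principle: 12 x 12.

Final answer: 144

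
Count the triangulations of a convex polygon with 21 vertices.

This is a standard Catalan-number count: the answer is C_n. Here n = 21 - 2 = 19.
C_n = C(2n,n)/(n+1), so C_{19} = C(38,19)/20 = 35345263800/20.

Final answer: C_{19} = 1767263190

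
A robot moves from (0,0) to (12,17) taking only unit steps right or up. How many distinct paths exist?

Each path has 12 right steps and 17 up steps in some order (29 steps total).
Choose which 17 of the 29 steps are up: C(29,17).

Final answer: C(29,17) = 51895935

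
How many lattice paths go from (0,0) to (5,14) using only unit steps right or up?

Each path has 5 right steps and 14 up steps in some order (19 steps total).
Choose which 14 of the 19 steps are up: C(19,14).

Final answer: C(19,14) = 11628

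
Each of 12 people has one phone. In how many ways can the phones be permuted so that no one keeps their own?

Use the recurrence D(n) = (n-1)(D(n-1) + D(n-2)) with D(0)=1, D(1)=0.
D(2) = 1 x (0 + 1) = 1
D(3) = 2 x (1 + 0) = 2
D(4) = 3 x (2 + 1) = 9
D(5) = 4 x (9 + 2) = 44
D(6) = 5 x (44 + 9) = 265
D(7) = 6 x (265 + 44) = 1854
D(8) = 7 x (1854 + 265) = 14833
D(9) = 8 x (14833 + 1854) = 133496
D(10) = 9 x (133496 + 14833) = 1334961
D(11) = 10 x (1334961 + 133496) = 14684570
D(12) = 11 x (D(11) + D(10)) = 11 x (14684570 + 1334961)

Final answer: D(12) = 176214841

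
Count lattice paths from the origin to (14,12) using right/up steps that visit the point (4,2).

Paths (0,0)->(4,2): C(6,2) = 15.
Paths (4,2)->(14,12): C(20,10) = 184756.
By multiplication principle: 15 x 184756.

Final answer: 2771340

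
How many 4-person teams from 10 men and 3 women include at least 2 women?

Sum over valid woman counts:
C(3,2)C(10,2) = 135
C(3,3)C(10,1) = 10
Total: 135 + 10.

Final answer: 145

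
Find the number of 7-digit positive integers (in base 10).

First digit: 9 choices (1-9). Each of the remaining 6 digits: 10 choices.
Total: 9 x 10^6.

Final answer: 9000000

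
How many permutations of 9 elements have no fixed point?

D(n) = (n-1)(D(n-1) + D(n-2)), D(0)=1, D(1)=0.
Building up: D(2)=1, D(3)=2, D(4)=9, D(5)=44, D(6)=265, D(7)=1854, D(8)=14833.
D(9) = 8 x (D(8) + D(7)) = 8 x (14833 + 1854).

Final answer: D(9) = 133496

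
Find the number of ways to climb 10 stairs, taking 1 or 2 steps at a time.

Let f(n) be the number of climbs. Removing the last move (1 or 2 steps) gives f(n) = f(n-1) + f(n-2); base cases f(1)=1, f(2)=2.
Building up term by term: f(1)=1, f(2)=2, f(3)=3, f(4)=5, f(5)=8, f(6)=13, f(7)=21, f(8)=34, f(9)=55, f(10)=89.

Final answer: 89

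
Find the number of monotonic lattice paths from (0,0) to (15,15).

Each path has 15 right steps and 15 up steps in some order (30 steps total).
Choose which 15 of the 30 steps are up: C(30,15).

Final answer: C(30,15) = 155117520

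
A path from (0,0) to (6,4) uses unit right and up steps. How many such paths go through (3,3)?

Paths (0,0)->(3,3): C(6,3) = 20.
Paths (3,3)->(6,4): C(4,1) = 4.
By multiplication principle: 20 x 4.

Final answer: 80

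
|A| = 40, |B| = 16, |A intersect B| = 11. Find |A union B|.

|A union B| = |A| + |B| - |A intersect B| = 40 + 16 - 11.

Final answer: 45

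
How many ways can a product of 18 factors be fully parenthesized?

This is a standard Catalan-number count: the answer is C_n. Here n = 18 - 1 = 17.
C_n = C(2n,n)/(n+1), so C_{17} = C(34,17)/18 = 2333606220/18.

Final answer: C_{17} = 129644790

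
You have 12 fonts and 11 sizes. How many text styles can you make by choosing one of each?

By the multiplication principle: 12 x 11.

Final answer: 132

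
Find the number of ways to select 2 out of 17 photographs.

C(17,2) = 17!/(2! x (17-2)!).

Final answer: C(17,2) = 136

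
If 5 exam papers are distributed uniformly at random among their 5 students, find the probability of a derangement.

Use the recurrence D(n) = (n-1)(D(n-1) + D(n-2)) with D(0)=1, D(1)=0.
Building up: D(2)=1, D(3)=2, D(4)=9, D(5)=44.
Total arrangements: 5! = 120.
Probability = D(5)/5! = 11/30.

Final answer: D(5)/5! = 44/120 = 0.366667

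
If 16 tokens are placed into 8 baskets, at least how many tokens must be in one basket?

By the pigeonhole principle: ceiling(16/8).

Final answer: 2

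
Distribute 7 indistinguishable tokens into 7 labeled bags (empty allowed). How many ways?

Stars and bars: C(n+k-1, k-1) = C(13,6).

Final answer: C(13,6) = 1716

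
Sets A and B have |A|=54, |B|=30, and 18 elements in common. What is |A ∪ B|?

|A union B| = |A| + |B| - |A intersect B| = 54 + 30 - 18.

Final answer: 66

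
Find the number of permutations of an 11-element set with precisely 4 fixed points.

Choose which 4 elements are fixed: C(11,4) = 330.
Derange the remaining 7 using D(j) = (j-1)(D(j-1) + D(j-2)), D(0)=1, D(1)=0: D(2)=1, D(3)=2, D(4)=9, D(5)=44, D(6)=265, D(7)=1854.
Total: 330 x 1854.

Final answer: C(11,4) D(7) = 611820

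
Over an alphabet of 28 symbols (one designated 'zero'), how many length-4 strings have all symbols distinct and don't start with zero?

First digit: 27 (nonzero). Second: 27 (not first). Third: 26, etc.
Total: 27 x 27 x 26 x 25.

Final answer: 473850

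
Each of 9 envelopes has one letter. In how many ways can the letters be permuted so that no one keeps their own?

D(n) = (n-1)(D(n-1) + D(n-2)), D(0)=1, D(1)=0.
D(2) = 1 x (0 + 1) = 1
D(3) = 2 x (1 + 0) = 2
D(4) = 3 x (2 + 1) = 9
D(5) = 4 x (9 + 2) = 44
D(6) = 5 x (44 + 9) = 265
D(7) = 6 x (265 + 44) = 1854
D(8) = 7 x (1854 + 265) = 14833
D(9) = 8 x (D(8) + D(7)) = 8 x (14833 + 1854)

Final answer: D(9) = 133496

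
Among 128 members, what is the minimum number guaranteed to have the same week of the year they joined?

There are 52 possible values for week of the year they joined. With 128 members and 52 categories, by pigeonhole: ceiling(128/52).

Final answer: 3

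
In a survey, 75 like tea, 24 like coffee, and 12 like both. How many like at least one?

|A union B| = |A| + |B| - |A intersect B| = 75 + 24 - 12.

Final answer: 87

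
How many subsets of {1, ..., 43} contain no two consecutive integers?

Let a(n) count such subsets of {1, ..., n}. Either n is excluded (a(n-1) ways) or n is included, forcing n-1 out (a(n-2) ways), so a(n) = a(n-1) + a(n-2) with a(1)=2, a(2)=3.
Computing successive values: a(1)=2, a(2)=3, a(3)=5, a(4)=8, a(5)=13, a(6)=21, a(7)=34, a(8)=55, a(9)=89, a(10)=144, a(11)=233, a(12)=377, a(13)=610, a(14)=987, a(15)=1597, a(16)=2584, a(17)=4181, a(18)=6765, a(19)=10946, a(20)=17711, a(21)=28657, a(22)=46368, a(23)=75025, a(24)=121393, a(25)=196418, a(26)=317811, a(27)=514229, a(28)=832040, a(29)=1346269, a(30)=2178309, a(31)=3524578, a(32)=5702887, a(33)=9227465, a(34)=14930352, a(35)=24157817, a(36)=39088169, a(37)=63245986, a(38)=102334155, a(39)=165580141, a(40)=267914296, a(41)=433494437, a(42)=701408733, a(43)=1134903170.

Final answer: 1134903170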